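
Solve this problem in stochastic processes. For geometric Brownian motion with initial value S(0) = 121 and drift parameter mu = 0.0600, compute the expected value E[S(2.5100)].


E[S(t)] = S(0) * exp(mu * t)
= 121 * exp(0.0600 * 2.5100)
= 121 * 1.1625
= 140.6663

140.6663


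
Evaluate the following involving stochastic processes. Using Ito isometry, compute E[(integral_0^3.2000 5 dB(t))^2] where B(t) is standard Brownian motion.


By Ito isometry: E[(int f dB)^2] = int f^2 dt
= 5^2 * 3.2000
= 25 * 3.2000 = 80.0000

80.0000


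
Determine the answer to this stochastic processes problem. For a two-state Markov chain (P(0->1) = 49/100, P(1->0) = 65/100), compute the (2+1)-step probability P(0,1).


P^3 = P^2 * P^1
Computing via matrix multiplication of the transition matrix.
Entry (0,1) of P^3 = 0.4310

0.4310


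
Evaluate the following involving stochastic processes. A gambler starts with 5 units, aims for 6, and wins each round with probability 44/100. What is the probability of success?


Gambler's ruin formula:
r = q/p = 0.5600/0.4400 = 1.2727
P(win) = (1 - r^i)/(1 - r^N)
= (1 - 1.2727^5)/(1 - 1.2727^6)
= 0.7198

0.7198


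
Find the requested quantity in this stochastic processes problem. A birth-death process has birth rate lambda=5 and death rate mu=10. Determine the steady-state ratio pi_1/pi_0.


For birth-death process, pi_n/pi_0 = (lambda/mu)^n
= (5/10)^1
= 0.5000

0.5000


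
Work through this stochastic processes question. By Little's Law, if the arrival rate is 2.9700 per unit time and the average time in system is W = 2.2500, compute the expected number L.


Little's Law: L = lambda * W
= 2.9700 * 2.2500
= 6.6825

6.6825


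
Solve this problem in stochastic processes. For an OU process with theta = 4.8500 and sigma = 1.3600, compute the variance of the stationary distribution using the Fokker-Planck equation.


Stationary variance = sigma^2 / (2*theta)
= 1.3600^2 / (2*4.8500)
= 1.8496 / 9.7000
= 0.1907

0.1907


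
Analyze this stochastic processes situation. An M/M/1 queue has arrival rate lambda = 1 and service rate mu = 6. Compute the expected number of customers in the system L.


rho = 1/6 = 0.1667
L = rho/(1-rho)
= 0.1667/0.8333
= 0.2000

0.2000


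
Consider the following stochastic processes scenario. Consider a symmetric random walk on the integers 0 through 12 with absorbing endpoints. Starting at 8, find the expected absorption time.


For symmetric RW on 0,...,N with absorbing barriers, E(i) = i*(N-i)
E(8) = 8 * 4 = 32

32


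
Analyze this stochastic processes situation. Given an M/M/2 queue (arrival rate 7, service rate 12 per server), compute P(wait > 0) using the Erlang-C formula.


a = lambda/mu = 0.5833
rho = a/c = 0.2917
Erlang-C formula applied:
C(c,a) = 0.1317

0.1317


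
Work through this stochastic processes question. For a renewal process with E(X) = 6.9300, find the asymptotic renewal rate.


Long-run renewal rate = 1/E(X)
= 1/6.9300
= 0.1443

0.1443


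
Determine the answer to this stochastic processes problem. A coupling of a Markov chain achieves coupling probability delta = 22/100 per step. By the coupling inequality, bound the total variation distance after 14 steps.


TV distance bound <= (1-delta)^n
= (1 - 0.2200)^14
= 0.7800^14
= 0.0309

0.0309


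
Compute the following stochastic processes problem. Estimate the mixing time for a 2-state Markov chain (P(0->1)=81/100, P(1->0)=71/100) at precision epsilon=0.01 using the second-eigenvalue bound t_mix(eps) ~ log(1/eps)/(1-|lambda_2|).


lambda_2 = |1 - p01 - p10| = |1 - 0.8100 - 0.7100| = 0.5200
t_mix ~ log(1/eps)/(1 - |lambda_2|)
= log(100)/(1 - 0.5200) = 4.6052/0.4800
= 9.5941

9.5941


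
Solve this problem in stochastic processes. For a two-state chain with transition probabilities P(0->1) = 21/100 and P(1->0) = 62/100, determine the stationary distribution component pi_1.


Stationary distribution: pi_0 = p10/(p01+p10), pi_1 = p01/(p01+p10)
p01 = 0.2100, p10 = 0.6200
pi_1 = 0.2530

0.2530


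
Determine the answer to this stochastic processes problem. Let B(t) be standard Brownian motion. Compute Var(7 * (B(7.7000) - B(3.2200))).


Var(alpha*(B(t)-B(s))) = alpha^2 * (t-s)
= 7^2 * (7.7000 - 3.2200)
= 49 * 4.4800
= 219.5200

219.5200


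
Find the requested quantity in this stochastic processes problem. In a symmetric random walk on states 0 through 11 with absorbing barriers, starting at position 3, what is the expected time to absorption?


For symmetric RW on 0,...,N with absorbing barriers, E(i) = i*(N-i)
E(3) = 3 * 8 = 24

24


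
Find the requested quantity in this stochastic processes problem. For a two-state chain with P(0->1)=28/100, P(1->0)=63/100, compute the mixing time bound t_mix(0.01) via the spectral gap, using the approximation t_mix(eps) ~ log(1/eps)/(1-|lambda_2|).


lambda_2 = |1 - p01 - p10| = |1 - 0.2800 - 0.6300| = 0.0900
t_mix ~ log(1/eps)/(1 - |lambda_2|)
= log(100)/(1 - 0.0900) = 4.6052/0.9100
= 5.0606

5.0606


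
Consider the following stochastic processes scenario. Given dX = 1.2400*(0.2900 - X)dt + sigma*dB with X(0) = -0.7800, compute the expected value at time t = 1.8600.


E[X(t)] = mu + (X(0) - mu)*exp(-theta*t)
= 0.2900 + (-0.7800 - 0.2900)*exp(-1.2400*1.8600)
= 0.2900 + -1.0700 * 0.0996
= 0.1834

0.1834


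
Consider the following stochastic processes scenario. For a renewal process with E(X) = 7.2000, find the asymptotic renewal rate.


Long-run renewal rate = 1/E(X)
= 1/7.2000
= 0.1389

0.1389


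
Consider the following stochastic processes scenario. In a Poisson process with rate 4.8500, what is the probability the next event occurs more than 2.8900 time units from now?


P(X > t) = exp(-lambda * t)
= exp(-4.8500 * 2.8900)
= exp(-14.0165) = 8.1792e-07

8.1792e-07


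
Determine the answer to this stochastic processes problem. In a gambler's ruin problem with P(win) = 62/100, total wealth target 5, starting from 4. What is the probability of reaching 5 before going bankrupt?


Gambler's ruin formula:
r = q/p = 0.3800/0.6200 = 0.6129
P(win) = (1 - r^i)/(1 - r^N)
= (1 - 0.6129^4)/(1 - 0.6129^5)
= 0.9402

0.9402


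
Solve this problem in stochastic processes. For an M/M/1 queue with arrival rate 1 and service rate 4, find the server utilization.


rho = lambda/mu
= 1/4
= 0.2500

0.2500


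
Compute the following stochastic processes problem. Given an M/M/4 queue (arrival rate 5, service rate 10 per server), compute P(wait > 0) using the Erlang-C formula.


a = lambda/mu = 0.5000
rho = a/c = 0.1250
Erlang-C formula applied:
C(c,a) = 0.0018

0.0018


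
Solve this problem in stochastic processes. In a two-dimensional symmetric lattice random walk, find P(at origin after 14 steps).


P = C(14,7)^2 / 4^14
= 3432^2 / 268435456
= 11778624 / 268435456
= 0.0439

0.0439


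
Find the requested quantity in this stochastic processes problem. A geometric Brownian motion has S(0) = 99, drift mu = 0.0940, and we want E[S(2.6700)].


E[S(t)] = S(0) * exp(mu * t)
= 99 * exp(0.0940 * 2.6700)
= 99 * 1.2853
= 127.2432

127.2432


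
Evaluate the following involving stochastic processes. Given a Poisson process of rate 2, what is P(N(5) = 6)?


P(N(t)=k) = (lambda*t)^k * exp(-lambda*t) / k!
lambda*t = 10
= 10^6 * exp(-10) / 6!
= 1000000 * 4.5400e-05 / 720
= 0.0631

0.0631


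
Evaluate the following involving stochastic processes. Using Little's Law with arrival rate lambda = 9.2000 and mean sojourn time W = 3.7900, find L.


Little's Law: L = lambda * W
= 9.2000 * 3.7900
= 34.8680

34.8680


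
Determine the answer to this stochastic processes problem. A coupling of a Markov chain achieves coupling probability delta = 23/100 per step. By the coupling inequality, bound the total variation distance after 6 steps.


TV distance bound <= (1-delta)^n
= (1 - 0.2300)^6
= 0.7700^6
= 0.2084

0.2084


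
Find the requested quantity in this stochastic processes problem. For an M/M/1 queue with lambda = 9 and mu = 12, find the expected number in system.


rho = 9/12 = 0.7500
L = rho/(1-rho)
= 0.7500/0.2500
= 3.0000

3.0000


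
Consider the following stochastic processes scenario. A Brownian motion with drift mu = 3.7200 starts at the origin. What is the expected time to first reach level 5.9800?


Expected first passage time = a/mu
= 5.9800/3.7200
= 1.6075

1.6075


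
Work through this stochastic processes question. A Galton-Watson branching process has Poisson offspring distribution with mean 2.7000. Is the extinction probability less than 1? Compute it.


Since mu = 2.7000 > 1, extinction prob q < 1.
Solve s = exp(mu*(s-1)) iteratively.
q = 0.0844

0.0844


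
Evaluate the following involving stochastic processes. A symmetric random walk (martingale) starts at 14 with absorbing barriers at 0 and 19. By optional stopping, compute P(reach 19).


By optional stopping theorem: E(M at tau) = M(0) = 14
P(hit 19)*19 + P(hit 0)*0 = 14
P(hit 19) = (14 - 0)/(19 - 0) = 14/19 = 0.7368

0.7368


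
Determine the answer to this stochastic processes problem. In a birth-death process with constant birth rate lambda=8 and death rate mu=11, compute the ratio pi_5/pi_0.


For birth-death process, pi_n/pi_0 = (lambda/mu)^n
= (8/11)^5
= 0.2035

0.2035


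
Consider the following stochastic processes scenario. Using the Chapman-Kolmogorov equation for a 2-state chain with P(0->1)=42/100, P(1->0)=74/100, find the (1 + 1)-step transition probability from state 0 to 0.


P^2 = P^1 * P^1
Computing via matrix multiplication of the transition matrix.
Entry (0,0) of P^2 = 0.6472

0.6472


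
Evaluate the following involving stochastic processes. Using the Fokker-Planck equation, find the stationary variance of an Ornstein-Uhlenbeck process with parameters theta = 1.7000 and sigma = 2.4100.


Stationary variance = sigma^2 / (2*theta)
= 2.4100^2 / (2*1.7000)
= 5.8081 / 3.4000
= 1.7083

1.7083


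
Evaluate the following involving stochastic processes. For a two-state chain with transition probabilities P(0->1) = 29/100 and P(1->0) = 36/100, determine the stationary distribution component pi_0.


Stationary distribution: pi_0 = p10/(p01+p10), pi_1 = p01/(p01+p10)
p01 = 0.2900, p10 = 0.3600
pi_0 = 0.5538

0.5538


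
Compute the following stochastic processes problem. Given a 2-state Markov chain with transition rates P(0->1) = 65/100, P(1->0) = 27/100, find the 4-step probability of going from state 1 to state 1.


Computing P^4 by matrix multiplication.
P = [[0.3500, 0.6500], [0.2700, 0.7300]]
After raising P to the power 4:
P^4(1,1) = 0.7065

0.7065


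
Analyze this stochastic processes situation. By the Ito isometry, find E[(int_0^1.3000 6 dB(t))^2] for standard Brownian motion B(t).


By Ito isometry: E[(int f dB)^2] = int f^2 dt
= 6^2 * 1.3000
= 36 * 1.3000 = 46.8000

46.8000


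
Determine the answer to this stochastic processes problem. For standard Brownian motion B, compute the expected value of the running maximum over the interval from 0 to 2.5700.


E(max B(s)) = sqrt(2t/pi)
= sqrt(2*2.5700/pi)
= sqrt(1.6361)
= 1.2791

1.2791


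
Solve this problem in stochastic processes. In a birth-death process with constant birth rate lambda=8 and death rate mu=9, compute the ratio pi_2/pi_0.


For birth-death process, pi_n/pi_0 = (lambda/mu)^n
= (8/9)^2
= 0.7901

0.7901


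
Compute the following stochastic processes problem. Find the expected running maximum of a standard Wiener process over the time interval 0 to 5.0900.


E(max B(s)) = sqrt(2t/pi)
= sqrt(2*5.0900/pi)
= sqrt(3.2404)
= 1.8001

1.8001


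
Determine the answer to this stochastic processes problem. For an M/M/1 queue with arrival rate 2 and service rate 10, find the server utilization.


rho = lambda/mu
= 2/10
= 0.2000

0.2000


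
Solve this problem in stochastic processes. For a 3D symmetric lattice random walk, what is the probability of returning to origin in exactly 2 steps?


P(return in 2 steps) = P(reverse first step) = 1/(2d)
= 1/6
= 0.1667

0.1667


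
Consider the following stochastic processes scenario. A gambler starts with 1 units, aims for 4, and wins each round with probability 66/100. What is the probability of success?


Gambler's ruin formula:
r = q/p = 0.3400/0.6600 = 0.5152
P(win) = (1 - r^i)/(1 - r^N)
= (1 - 0.5152^1)/(1 - 0.5152^4)
= 0.5216

0.5216


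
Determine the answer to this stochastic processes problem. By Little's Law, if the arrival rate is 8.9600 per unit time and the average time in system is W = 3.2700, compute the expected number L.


Little's Law: L = lambda * W
= 8.9600 * 3.2700
= 29.2992

29.2992


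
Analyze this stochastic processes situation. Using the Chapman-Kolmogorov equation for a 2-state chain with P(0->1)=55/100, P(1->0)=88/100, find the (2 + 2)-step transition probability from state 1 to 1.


P^4 = P^2 * P^2
Computing via matrix multiplication of the transition matrix.
Entry (1,1) of P^4 = 0.4057

0.4057


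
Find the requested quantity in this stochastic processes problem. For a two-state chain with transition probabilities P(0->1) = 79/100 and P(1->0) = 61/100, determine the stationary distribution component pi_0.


Stationary distribution: pi_0 = p10/(p01+p10), pi_1 = p01/(p01+p10)
p01 = 0.7900, p10 = 0.6100
pi_0 = 0.4357

0.4357


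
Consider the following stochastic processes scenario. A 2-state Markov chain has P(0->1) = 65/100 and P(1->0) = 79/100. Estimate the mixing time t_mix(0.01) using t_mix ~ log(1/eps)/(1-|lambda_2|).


lambda_2 = |1 - p01 - p10| = |1 - 0.6500 - 0.7900| = 0.4400
t_mix ~ log(1/eps)/(1 - |lambda_2|)
= log(100)/(1 - 0.4400) = 4.6052/0.5600
= 8.2235

8.2235


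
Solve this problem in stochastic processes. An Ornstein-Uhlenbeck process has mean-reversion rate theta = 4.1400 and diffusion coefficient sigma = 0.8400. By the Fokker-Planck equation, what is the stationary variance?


Stationary variance = sigma^2 / (2*theta)
= 0.8400^2 / (2*4.1400)
= 0.7056 / 8.2800
= 0.0852

0.0852


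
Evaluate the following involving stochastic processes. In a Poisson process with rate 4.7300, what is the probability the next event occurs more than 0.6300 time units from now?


P(X > t) = exp(-lambda * t)
= exp(-4.7300 * 0.6300)
= exp(-2.9799) = 0.0508

0.0508


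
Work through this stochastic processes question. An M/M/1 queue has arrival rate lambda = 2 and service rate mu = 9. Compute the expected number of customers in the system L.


rho = 2/9 = 0.2222
L = rho/(1-rho)
= 0.2222/0.7778
= 0.2857

0.2857


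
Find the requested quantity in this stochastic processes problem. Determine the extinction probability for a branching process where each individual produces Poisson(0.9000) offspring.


Since mu = 0.9000 <= 1, extinction probability = 1.

1.0000


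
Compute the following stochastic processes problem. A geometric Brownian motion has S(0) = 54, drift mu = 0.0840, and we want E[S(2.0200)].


E[S(t)] = S(0) * exp(mu * t)
= 54 * exp(0.0840 * 2.0200)
= 54 * 1.1849
= 63.9860

63.9860


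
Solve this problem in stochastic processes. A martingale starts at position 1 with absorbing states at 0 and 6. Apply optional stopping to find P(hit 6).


By optional stopping theorem: E(M at tau) = M(0) = 1
P(hit 6)*6 + P(hit 0)*0 = 1
P(hit 6) = (1 - 0)/(6 - 0) = 1/6 = 0.1667

0.1667


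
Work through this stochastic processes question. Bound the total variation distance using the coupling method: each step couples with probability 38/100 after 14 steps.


TV distance bound <= (1-delta)^n
= (1 - 0.3800)^14
= 0.6200^14
= 0.0012

0.0012


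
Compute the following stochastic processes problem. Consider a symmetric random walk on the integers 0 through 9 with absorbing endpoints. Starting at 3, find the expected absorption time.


For symmetric RW on 0,...,N with absorbing barriers, E(i) = i*(N-i)
E(3) = 3 * 6 = 18

18


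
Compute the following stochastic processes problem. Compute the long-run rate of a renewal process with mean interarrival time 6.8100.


Long-run renewal rate = 1/E(X)
= 1/6.8100
= 0.1468

0.1468


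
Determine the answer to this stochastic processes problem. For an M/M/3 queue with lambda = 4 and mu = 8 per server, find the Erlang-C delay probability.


a = lambda/mu = 0.5000
rho = a/c = 0.1667
Erlang-C formula applied:
C(c,a) = 0.0152

0.0152


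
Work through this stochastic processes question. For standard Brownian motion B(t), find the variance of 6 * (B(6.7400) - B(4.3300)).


Var(alpha*(B(t)-B(s))) = alpha^2 * (t-s)
= 6^2 * (6.7400 - 4.3300)
= 36 * 2.4100
= 86.7600

86.7600


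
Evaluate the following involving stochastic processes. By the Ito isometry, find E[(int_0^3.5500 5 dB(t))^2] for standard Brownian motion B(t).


By Ito isometry: E[(int f dB)^2] = int f^2 dt
= 5^2 * 3.5500
= 25 * 3.5500 = 88.7500

88.7500


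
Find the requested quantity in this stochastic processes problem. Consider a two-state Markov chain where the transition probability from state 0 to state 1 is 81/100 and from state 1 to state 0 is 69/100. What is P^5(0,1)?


Computing P^5 by matrix multiplication.
P = [[0.1900, 0.8100], [0.6900, 0.3100]]
After raising P to the power 5:
P^5(0,1) = 0.5569

0.5569


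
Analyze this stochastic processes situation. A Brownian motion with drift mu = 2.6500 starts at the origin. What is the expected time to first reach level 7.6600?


Expected first passage time = a/mu
= 7.6600/2.6500
= 2.8906

2.8906


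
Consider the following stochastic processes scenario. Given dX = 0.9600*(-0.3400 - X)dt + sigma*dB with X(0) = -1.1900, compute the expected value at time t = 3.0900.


E[X(t)] = mu + (X(0) - mu)*exp(-theta*t)
= -0.3400 + (-1.1900 - -0.3400)*exp(-0.9600*3.0900)
= -0.3400 + -0.8500 * 0.0515
= -0.3838

-0.3838


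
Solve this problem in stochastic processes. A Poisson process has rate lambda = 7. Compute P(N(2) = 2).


P(N(t)=k) = (lambda*t)^k * exp(-lambda*t) / k!
lambda*t = 14
= 14^2 * exp(-14) / 2!
= 196 * 8.3153e-07 / 2
= 8.1490e-05

8.1490e-05


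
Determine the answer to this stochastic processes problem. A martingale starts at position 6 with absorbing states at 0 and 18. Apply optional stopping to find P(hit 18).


By optional stopping theorem: E(M at tau) = M(0) = 6
P(hit 18)*18 + P(hit 0)*0 = 6
P(hit 18) = (6 - 0)/(18 - 0) = 1/3 = 0.3333

0.3333


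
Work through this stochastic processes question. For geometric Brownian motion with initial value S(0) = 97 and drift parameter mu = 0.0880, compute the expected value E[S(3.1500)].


E[S(t)] = S(0) * exp(mu * t)
= 97 * exp(0.0880 * 3.1500)
= 97 * 1.3194
= 127.9847

127.9847


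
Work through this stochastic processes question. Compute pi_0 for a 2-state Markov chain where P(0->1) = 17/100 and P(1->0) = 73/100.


Stationary distribution: pi_0 = p10/(p01+p10), pi_1 = p01/(p01+p10)
p01 = 0.1700, p10 = 0.7300
pi_0 = 0.8111

0.8111


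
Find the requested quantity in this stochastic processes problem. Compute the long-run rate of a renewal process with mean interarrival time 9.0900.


Long-run renewal rate = 1/E(X)
= 1/9.0900
= 0.1100

0.1100


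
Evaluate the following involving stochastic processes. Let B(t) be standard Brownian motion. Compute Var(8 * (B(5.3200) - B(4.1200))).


Var(alpha*(B(t)-B(s))) = alpha^2 * (t-s)
= 8^2 * (5.3200 - 4.1200)
= 64 * 1.2000
= 76.8000

76.8000


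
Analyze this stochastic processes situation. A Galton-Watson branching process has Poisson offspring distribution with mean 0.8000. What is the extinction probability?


Since mu = 0.8000 <= 1, extinction probability = 1.

1.0000


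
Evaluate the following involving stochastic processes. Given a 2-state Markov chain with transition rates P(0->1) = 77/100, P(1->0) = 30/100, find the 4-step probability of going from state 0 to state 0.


Computing P^4 by matrix multiplication.
P = [[0.2300, 0.7700], [0.3000, 0.7000]]
After raising P to the power 4:
P^4(0,0) = 0.2804

0.2804


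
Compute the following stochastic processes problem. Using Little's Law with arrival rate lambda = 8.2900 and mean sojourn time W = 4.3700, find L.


Little's Law: L = lambda * W
= 8.2900 * 4.3700
= 36.2273

36.2273


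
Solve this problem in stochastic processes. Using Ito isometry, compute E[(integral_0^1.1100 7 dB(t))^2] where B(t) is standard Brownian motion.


By Ito isometry: E[(int f dB)^2] = int f^2 dt
= 7^2 * 1.1100
= 49 * 1.1100 = 54.3900

54.3900


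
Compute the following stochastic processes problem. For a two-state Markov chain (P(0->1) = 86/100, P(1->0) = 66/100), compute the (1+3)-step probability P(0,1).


P^4 = P^1 * P^3
Computing via matrix multiplication of the transition matrix.
Entry (0,1) of P^4 = 0.5244

0.5244


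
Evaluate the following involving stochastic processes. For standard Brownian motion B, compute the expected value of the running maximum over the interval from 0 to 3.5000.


E(max B(s)) = sqrt(2t/pi)
= sqrt(2*3.5000/pi)
= sqrt(2.2282)
= 1.4927

1.4927


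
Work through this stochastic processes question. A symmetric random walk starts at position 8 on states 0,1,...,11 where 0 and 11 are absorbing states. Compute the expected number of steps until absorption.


For symmetric RW on 0,...,N with absorbing barriers, E(i) = i*(N-i)
E(8) = 8 * 3 = 24

24


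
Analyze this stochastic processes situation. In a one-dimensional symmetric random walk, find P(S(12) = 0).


P(S(12) = 0) = C(12,6) / 4^6
= 924 / 4096
= 0.2256

0.2256


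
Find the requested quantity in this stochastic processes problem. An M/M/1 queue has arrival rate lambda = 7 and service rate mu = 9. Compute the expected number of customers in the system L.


rho = 7/9 = 0.7778
L = rho/(1-rho)
= 0.7778/0.2222
= 3.5000

3.5000


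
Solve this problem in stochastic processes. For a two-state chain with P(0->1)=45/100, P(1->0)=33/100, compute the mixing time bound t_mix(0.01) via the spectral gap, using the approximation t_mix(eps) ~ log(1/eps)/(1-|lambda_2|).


lambda_2 = |1 - p01 - p10| = |1 - 0.4500 - 0.3300| = 0.2200
t_mix ~ log(1/eps)/(1 - |lambda_2|)
= log(100)/(1 - 0.2200) = 4.6052/0.7800
= 5.9041

5.9041


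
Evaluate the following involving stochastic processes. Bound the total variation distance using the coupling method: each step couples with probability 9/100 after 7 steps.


TV distance bound <= (1-delta)^n
= (1 - 0.0900)^7
= 0.9100^7
= 0.5168

0.5168


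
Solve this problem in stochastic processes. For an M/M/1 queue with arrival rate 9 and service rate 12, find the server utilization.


rho = lambda/mu
= 9/12
= 0.7500

0.7500


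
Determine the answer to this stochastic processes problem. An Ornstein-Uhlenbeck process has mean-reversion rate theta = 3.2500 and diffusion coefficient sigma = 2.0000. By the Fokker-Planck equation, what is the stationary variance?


Stationary variance = sigma^2 / (2*theta)
= 2.0000^2 / (2*3.2500)
= 4.0000 / 6.5000
= 0.6154

0.6154


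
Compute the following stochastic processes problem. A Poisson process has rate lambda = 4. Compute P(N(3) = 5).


P(N(t)=k) = (lambda*t)^k * exp(-lambda*t) / k!
lambda*t = 12
= 12^5 * exp(-12) / 5!
= 248832 * 6.1442e-06 / 120
= 0.0127

0.0127


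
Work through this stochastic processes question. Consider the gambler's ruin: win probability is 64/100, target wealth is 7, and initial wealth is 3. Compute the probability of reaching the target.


Gambler's ruin formula:
r = q/p = 0.3600/0.6400 = 0.5625
P(win) = (1 - r^i)/(1 - r^N)
= (1 - 0.5625^3)/(1 - 0.5625^7)
= 0.8369

0.8369


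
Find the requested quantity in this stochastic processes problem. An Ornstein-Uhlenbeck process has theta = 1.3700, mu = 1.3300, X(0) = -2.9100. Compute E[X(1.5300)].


E[X(t)] = mu + (X(0) - mu)*exp(-theta*t)
= 1.3300 + (-2.9100 - 1.3300)*exp(-1.3700*1.5300)
= 1.3300 + -4.2400 * 0.1229
= 0.8088

0.8088


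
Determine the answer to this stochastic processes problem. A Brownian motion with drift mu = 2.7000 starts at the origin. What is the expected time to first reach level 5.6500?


Expected first passage time = a/mu
= 5.6500/2.7000
= 2.0926

2.0926


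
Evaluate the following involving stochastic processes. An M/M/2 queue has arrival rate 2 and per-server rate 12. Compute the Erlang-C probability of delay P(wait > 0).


a = lambda/mu = 0.1667
rho = a/c = 0.0833
Erlang-C formula applied:
C(c,a) = 0.0128

0.0128


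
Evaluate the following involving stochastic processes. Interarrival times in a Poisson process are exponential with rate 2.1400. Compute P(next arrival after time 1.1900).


P(X > t) = exp(-lambda * t)
= exp(-2.1400 * 1.1900)
= exp(-2.5466) = 0.0783

0.0783


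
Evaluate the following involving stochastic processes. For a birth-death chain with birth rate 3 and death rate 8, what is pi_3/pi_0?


For birth-death process, pi_n/pi_0 = (lambda/mu)^n
= (3/8)^3
= 0.0527

0.0527


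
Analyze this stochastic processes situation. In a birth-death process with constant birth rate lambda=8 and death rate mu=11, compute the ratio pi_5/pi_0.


For birth-death process, pi_n/pi_0 = (lambda/mu)^n
= (8/11)^5
= 0.2035

0.2035


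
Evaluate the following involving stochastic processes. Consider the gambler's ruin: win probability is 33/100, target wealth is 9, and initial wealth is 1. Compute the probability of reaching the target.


Gambler's ruin formula:
r = q/p = 0.6700/0.3300 = 2.0303
P(win) = (1 - r^i)/(1 - r^N)
= (1 - 2.0303^1)/(1 - 2.0303^9)
= 0.0018

0.0018


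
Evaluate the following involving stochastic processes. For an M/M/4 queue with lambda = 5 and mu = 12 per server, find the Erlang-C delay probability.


a = lambda/mu = 0.4167
rho = a/c = 0.1042
Erlang-C formula applied:
C(c,a) = 9.2417e-04

9.2417e-04


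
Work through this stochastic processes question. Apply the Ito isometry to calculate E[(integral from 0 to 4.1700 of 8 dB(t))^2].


By Ito isometry: E[(int f dB)^2] = int f^2 dt
= 8^2 * 4.1700
= 64 * 4.1700 = 266.8800

266.8800


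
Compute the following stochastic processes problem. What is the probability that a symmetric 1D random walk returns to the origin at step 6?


P(S(6) = 0) = C(6,3) / 4^3
= 20 / 64
= 0.3125

0.3125


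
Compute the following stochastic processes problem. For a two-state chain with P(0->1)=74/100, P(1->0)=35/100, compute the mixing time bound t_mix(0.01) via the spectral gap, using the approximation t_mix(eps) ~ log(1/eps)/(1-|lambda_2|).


lambda_2 = |1 - p01 - p10| = |1 - 0.7400 - 0.3500| = 0.0900
t_mix ~ log(1/eps)/(1 - |lambda_2|)
= log(100)/(1 - 0.0900) = 4.6052/0.9100
= 5.0606

5.0606


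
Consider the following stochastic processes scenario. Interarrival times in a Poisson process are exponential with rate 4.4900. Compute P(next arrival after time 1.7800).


P(X > t) = exp(-lambda * t)
= exp(-4.4900 * 1.7800)
= exp(-7.9922) = 3.3809e-04

3.3809e-04


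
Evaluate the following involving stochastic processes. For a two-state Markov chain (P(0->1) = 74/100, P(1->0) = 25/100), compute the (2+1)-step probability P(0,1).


P^3 = P^2 * P^1
Computing via matrix multiplication of the transition matrix.
Entry (0,1) of P^3 = 0.7475

0.7475


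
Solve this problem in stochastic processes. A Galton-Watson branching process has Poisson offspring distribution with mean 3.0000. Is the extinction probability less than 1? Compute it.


Since mu = 3.0000 > 1, extinction prob q < 1.
Solve s = exp(mu*(s-1)) iteratively.
q = 0.0595

0.0595


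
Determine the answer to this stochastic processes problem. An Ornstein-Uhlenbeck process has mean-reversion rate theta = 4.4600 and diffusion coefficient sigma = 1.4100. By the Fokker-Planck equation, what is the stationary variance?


Stationary variance = sigma^2 / (2*theta)
= 1.4100^2 / (2*4.4600)
= 1.9881 / 8.9200
= 0.2229

0.2229


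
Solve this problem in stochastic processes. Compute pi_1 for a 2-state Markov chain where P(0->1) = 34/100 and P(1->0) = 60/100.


Stationary distribution: pi_0 = p10/(p01+p10), pi_1 = p01/(p01+p10)
p01 = 0.3400, p10 = 0.6000
pi_1 = 0.3617

0.3617


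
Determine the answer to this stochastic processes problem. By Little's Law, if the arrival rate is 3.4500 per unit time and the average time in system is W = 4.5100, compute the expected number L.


Little's Law: L = lambda * W
= 3.4500 * 4.5100
= 15.5595

15.5595


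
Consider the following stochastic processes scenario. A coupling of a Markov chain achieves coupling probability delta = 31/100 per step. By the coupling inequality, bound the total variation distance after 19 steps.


TV distance bound <= (1-delta)^n
= (1 - 0.3100)^19
= 0.6900^19
= 8.6723e-04

8.6723e-04


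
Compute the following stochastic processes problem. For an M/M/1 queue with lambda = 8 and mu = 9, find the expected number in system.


rho = 8/9 = 0.8889
L = rho/(1-rho)
= 0.8889/0.1111
= 8.0000

8.0000


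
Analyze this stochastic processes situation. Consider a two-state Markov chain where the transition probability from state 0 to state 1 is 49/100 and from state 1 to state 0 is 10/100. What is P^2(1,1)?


Computing P^2 by matrix multiplication.
P = [[0.5100, 0.4900], [0.1000, 0.9000]]
After raising P to the power 2:
P^2(1,1) = 0.8590

0.8590


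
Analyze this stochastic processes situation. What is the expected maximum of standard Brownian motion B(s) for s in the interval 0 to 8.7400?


E(max B(s)) = sqrt(2t/pi)
= sqrt(2*8.7400/pi)
= sqrt(5.5641)
= 2.3588

2.3588


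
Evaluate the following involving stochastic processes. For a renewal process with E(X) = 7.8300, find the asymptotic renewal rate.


Long-run renewal rate = 1/E(X)
= 1/7.8300
= 0.1277

0.1277


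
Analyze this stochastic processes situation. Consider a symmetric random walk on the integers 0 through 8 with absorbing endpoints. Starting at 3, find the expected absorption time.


For symmetric RW on 0,...,N with absorbing barriers, E(i) = i*(N-i)
E(3) = 3 * 5 = 15

15


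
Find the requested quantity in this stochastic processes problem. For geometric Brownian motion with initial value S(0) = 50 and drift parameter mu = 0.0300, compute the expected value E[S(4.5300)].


E[S(t)] = S(0) * exp(mu * t)
= 50 * exp(0.0300 * 4.5300)
= 50 * 1.1456
= 57.2784

57.2784


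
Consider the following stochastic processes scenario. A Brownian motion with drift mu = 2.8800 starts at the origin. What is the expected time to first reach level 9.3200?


Expected first passage time = a/mu
= 9.3200/2.8800
= 3.2361

3.2361


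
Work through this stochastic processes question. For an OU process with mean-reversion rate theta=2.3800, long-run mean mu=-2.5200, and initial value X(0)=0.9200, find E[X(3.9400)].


E[X(t)] = mu + (X(0) - mu)*exp(-theta*t)
= -2.5200 + (0.9200 - -2.5200)*exp(-2.3800*3.9400)
= -2.5200 + 3.4400 * 8.4632e-05
= -2.5197

-2.5197


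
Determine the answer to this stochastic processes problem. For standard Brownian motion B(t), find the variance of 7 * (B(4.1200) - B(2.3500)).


Var(alpha*(B(t)-B(s))) = alpha^2 * (t-s)
= 7^2 * (4.1200 - 2.3500)
= 49 * 1.7700
= 86.7300

86.7300


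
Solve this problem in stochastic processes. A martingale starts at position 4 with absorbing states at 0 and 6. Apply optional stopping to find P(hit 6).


By optional stopping theorem: E(M at tau) = M(0) = 4
P(hit 6)*6 + P(hit 0)*0 = 4
P(hit 6) = (4 - 0)/(6 - 0) = 2/3 = 0.6667

0.6667


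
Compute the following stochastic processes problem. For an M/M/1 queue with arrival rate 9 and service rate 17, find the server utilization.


rho = lambda/mu
= 9/17
= 0.5294

0.5294


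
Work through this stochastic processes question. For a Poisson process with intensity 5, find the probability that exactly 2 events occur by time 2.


P(N(t)=k) = (lambda*t)^k * exp(-lambda*t) / k!
lambda*t = 10
= 10^2 * exp(-10) / 2!
= 100 * 4.5400e-05 / 2
= 0.0023

0.0023


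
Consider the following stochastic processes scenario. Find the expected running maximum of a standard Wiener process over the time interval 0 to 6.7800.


E(max B(s)) = sqrt(2t/pi)
= sqrt(2*6.7800/pi)
= sqrt(4.3163)
= 2.0776

2.0776


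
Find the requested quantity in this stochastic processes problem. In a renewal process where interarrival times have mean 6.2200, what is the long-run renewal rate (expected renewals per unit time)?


Long-run renewal rate = 1/E(X)
= 1/6.2200
= 0.1608

0.1608


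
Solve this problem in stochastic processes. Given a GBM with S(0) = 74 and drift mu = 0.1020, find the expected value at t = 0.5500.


E[S(t)] = S(0) * exp(mu * t)
= 74 * exp(0.1020 * 0.5500)
= 74 * 1.0577
= 78.2701

78.2701


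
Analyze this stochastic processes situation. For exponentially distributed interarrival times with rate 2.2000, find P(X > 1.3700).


P(X > t) = exp(-lambda * t)
= exp(-2.2000 * 1.3700)
= exp(-3.0140) = 0.0491

0.0491


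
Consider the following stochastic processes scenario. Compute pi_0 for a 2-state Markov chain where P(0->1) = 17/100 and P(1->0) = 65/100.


Stationary distribution: pi_0 = p10/(p01+p10), pi_1 = p01/(p01+p10)
p01 = 0.1700, p10 = 0.6500
pi_0 = 0.7927

0.7927


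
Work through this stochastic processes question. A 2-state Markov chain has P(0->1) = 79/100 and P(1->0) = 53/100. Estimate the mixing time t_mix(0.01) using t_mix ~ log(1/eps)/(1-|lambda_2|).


lambda_2 = |1 - p01 - p10| = |1 - 0.7900 - 0.5300| = 0.3200
t_mix ~ log(1/eps)/(1 - |lambda_2|)
= log(100)/(1 - 0.3200) = 4.6052/0.6800
= 6.7723

6.7723


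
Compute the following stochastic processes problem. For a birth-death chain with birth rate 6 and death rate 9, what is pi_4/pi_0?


For birth-death process, pi_n/pi_0 = (lambda/mu)^n
= (6/9)^4
= 0.1975

0.1975


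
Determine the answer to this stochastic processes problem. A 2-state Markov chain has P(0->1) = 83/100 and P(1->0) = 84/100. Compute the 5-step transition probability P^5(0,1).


Computing P^5 by matrix multiplication.
P = [[0.1700, 0.8300], [0.8400, 0.1600]]
After raising P to the power 5:
P^5(0,1) = 0.5641

0.5641


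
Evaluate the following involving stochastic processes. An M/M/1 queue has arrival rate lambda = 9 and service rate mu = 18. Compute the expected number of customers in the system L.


rho = 9/18 = 0.5000
L = rho/(1-rho)
= 0.5000/0.5000
= 1.0000

1.0000


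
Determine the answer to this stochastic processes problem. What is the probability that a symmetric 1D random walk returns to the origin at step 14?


P(S(14) = 0) = C(14,7) / 4^7
= 3432 / 16384
= 0.2095

0.2095


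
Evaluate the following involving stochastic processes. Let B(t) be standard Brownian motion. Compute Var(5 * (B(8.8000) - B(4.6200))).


Var(alpha*(B(t)-B(s))) = alpha^2 * (t-s)
= 5^2 * (8.8000 - 4.6200)
= 25 * 4.1800
= 104.5000

104.5000


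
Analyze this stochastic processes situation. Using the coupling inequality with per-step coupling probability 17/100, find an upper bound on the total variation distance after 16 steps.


TV distance bound <= (1-delta)^n
= (1 - 0.1700)^16
= 0.8300^16
= 0.0507

0.0507


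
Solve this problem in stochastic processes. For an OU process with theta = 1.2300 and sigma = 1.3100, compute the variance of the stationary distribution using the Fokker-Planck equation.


Stationary variance = sigma^2 / (2*theta)
= 1.3100^2 / (2*1.2300)
= 1.7161 / 2.4600
= 0.6976

0.6976


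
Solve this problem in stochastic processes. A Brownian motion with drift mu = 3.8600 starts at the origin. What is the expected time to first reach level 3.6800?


Expected first passage time = a/mu
= 3.6800/3.8600
= 0.9534

0.9534


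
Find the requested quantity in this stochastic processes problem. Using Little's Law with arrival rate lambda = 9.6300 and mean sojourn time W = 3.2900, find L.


Little's Law: L = lambda * W
= 9.6300 * 3.2900
= 31.6827

31.6827


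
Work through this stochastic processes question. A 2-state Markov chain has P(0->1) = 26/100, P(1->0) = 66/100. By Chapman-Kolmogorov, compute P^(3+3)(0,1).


P^6 = P^3 * P^3
Computing via matrix multiplication of the transition matrix.
Entry (0,1) of P^6 = 0.2826

0.2826


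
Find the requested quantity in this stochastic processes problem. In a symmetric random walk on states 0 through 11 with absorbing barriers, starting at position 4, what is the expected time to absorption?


For symmetric RW on 0,...,N with absorbing barriers, E(i) = i*(N-i)
E(4) = 4 * 7 = 28

28


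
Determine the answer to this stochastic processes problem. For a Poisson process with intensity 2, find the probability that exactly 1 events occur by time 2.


P(N(t)=k) = (lambda*t)^k * exp(-lambda*t) / k!
lambda*t = 4
= 4^1 * exp(-4) / 1!
= 4 * 0.0183 / 1
= 0.0733

0.0733


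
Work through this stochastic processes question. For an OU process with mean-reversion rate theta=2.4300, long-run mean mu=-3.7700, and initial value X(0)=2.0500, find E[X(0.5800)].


E[X(t)] = mu + (X(0) - mu)*exp(-theta*t)
= -3.7700 + (2.0500 - -3.7700)*exp(-2.4300*0.5800)
= -3.7700 + 5.8200 * 0.2443
= -2.3482

-2.3482


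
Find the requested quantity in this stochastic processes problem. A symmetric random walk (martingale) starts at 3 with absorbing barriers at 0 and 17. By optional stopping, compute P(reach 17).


By optional stopping theorem: E(M at tau) = M(0) = 3
P(hit 17)*17 + P(hit 0)*0 = 3
P(hit 17) = (3 - 0)/(17 - 0) = 3/17 = 0.1765

0.1765


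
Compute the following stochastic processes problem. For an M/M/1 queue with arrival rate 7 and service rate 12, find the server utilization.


rho = lambda/mu
= 7/12
= 0.5833

0.5833


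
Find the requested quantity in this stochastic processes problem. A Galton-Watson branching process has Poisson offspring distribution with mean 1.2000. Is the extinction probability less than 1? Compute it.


Since mu = 1.2000 > 1, extinction prob q < 1.
Solve s = exp(mu*(s-1)) iteratively.
q = 0.6863

0.6863


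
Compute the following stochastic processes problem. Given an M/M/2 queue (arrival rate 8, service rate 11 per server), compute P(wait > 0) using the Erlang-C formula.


a = lambda/mu = 0.7273
rho = a/c = 0.3636
Erlang-C formula applied:
C(c,a) = 0.1939

0.1939


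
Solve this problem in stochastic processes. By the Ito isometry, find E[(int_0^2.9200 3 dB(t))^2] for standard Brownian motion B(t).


By Ito isometry: E[(int f dB)^2] = int f^2 dt
= 3^2 * 2.9200
= 9 * 2.9200 = 26.2800

26.2800


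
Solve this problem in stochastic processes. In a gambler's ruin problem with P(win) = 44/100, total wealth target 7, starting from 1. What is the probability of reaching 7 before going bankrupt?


Gambler's ruin formula:
r = q/p = 0.5600/0.4400 = 1.2727
P(win) = (1 - r^i)/(1 - r^N)
= (1 - 1.2727^1)/(1 - 1.2727^7)
= 0.0619

0.0619


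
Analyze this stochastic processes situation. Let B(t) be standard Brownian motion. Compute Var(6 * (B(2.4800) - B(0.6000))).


Var(alpha*(B(t)-B(s))) = alpha^2 * (t-s)
= 6^2 * (2.4800 - 0.6000)
= 36 * 1.8800
= 67.6800

67.6800


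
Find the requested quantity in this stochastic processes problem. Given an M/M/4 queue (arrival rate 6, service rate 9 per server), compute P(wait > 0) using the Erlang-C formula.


a = lambda/mu = 0.6667
rho = a/c = 0.1667
Erlang-C formula applied:
C(c,a) = 0.0051

0.0051


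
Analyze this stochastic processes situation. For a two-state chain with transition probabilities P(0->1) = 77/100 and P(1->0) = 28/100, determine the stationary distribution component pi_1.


Stationary distribution: pi_0 = p10/(p01+p10), pi_1 = p01/(p01+p10)
p01 = 0.7700, p10 = 0.2800
pi_1 = 0.7333

0.7333


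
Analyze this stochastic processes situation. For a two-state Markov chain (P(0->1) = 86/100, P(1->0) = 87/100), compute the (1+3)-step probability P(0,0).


P^4 = P^1 * P^3
Computing via matrix multiplication of the transition matrix.
Entry (0,0) of P^4 = 0.6441

0.6441
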